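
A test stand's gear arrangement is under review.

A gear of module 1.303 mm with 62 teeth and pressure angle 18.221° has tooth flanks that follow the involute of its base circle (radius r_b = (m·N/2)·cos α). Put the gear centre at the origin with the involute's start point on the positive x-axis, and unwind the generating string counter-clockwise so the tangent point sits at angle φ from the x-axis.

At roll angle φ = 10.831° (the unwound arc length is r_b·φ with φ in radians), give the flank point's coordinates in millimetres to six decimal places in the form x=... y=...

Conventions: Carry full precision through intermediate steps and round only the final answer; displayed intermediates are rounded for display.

single-mesh involute tooth geometry (62T wheel at module 1.303)
pitch radius r_p = m·N/2 = 1.303·62/2 = 40.393000
base radius r_b = r_p·cos α = 40.393000·cos 18.221° = 38.367594
roll angle φ = 10.831° = 0.18903661 rad
x = r_b·(cos φ + φ·sin φ) = 39.047012
y = r_b·(sin φ − φ·cos φ) = 0.086085

x=39.047012 y=0.086085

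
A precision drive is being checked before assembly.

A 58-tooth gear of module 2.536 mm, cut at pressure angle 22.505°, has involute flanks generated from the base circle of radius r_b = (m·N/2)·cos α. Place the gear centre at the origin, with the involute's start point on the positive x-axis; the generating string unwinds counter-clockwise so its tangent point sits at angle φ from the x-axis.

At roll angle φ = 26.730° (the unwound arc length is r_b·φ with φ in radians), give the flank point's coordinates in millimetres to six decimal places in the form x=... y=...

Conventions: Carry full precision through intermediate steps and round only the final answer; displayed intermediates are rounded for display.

x=74.939698 y=2.249949

topology: single-mesh involute geometry — m = 2.536, N = 58
pitch radius r_p = m·N/2 = 2.536·58/2 = 73.544000
base radius r_b = r_p·cos α = 73.544000·cos 22.505° = 67.943340
roll angle φ = 26.730° = 0.46652651 rad
x = r_b·(cos φ + φ·sin φ) = 74.939698
y = r_b·(sin φ − φ·cos φ) = 2.249949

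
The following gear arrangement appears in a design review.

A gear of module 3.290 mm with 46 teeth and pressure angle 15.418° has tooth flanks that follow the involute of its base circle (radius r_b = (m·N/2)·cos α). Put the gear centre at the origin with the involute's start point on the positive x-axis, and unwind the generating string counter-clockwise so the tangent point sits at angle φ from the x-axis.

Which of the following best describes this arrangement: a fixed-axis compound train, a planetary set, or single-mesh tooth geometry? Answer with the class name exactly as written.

single-mesh involute tooth geometry (46T wheel at module 3.290)
classification: single-mesh tooth geometry

single-mesh tooth geometry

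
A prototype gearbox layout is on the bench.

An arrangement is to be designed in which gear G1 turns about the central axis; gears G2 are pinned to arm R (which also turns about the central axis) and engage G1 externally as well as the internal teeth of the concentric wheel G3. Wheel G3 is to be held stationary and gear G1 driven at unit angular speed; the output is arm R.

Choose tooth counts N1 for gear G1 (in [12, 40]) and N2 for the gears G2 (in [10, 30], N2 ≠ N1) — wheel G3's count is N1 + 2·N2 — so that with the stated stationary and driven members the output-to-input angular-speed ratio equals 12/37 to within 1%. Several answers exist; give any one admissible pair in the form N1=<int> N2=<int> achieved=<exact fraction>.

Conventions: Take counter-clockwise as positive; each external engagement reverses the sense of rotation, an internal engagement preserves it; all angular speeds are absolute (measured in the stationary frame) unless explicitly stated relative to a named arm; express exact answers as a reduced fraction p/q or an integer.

N1=24 N2=13 achieved=12/37

topology: planetary set — design target 12/37, arm = carrier (Willis)
Willis with ω_ring = 0: ω_arm/ω_sun = N1/(N1+N3); set equal to 12/37  ⇒  N3/N1 = 1/(12/37) − 1 = 25/12
N3 = N1 + 2·N2  ⇒  N2/N1 = (N3/N1 − 1)/2 = (25/12 − 1)/2 = 13/24
smallest multiple with N1 ≥ 12 and N2 ≥ 10: k = 1  ⇒  N1 = 1·24 = 24, N2 = 1·13 = 13 (N1 ≤ 40, N2 ≤ 30, N2 ≠ N1 ✓), N3 = 24 + 2·13 = 50
check: N1/(N1+N3) with N1 = 24, N3 = 50 gives 12/37; |achieved − target| = 0 ≤ 3/925 ✓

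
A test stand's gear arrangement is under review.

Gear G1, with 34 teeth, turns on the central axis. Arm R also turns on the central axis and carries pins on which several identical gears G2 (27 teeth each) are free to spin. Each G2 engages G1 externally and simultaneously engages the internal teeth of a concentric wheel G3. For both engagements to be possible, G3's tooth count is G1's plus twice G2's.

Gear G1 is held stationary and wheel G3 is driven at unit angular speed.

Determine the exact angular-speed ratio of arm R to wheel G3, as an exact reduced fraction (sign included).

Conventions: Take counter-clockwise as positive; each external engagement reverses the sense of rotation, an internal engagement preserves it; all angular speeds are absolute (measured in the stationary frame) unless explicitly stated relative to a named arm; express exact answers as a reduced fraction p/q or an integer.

44/61

recognized (axles ride arm R): planetary set, 34/27/88 teeth
ring teeth: 34 + 2·27 = 88
34(ω_sun−ω_arm) = −88(ω_ring−ω_arm),  ω_sun = 0, ω_ring = 1
34(0−ω_arm) = −88(1−ω_arm)  ⇒  122·ω_arm = 88  ⇒  ω_arm = 44/61
ω_out/ω_in = 44/61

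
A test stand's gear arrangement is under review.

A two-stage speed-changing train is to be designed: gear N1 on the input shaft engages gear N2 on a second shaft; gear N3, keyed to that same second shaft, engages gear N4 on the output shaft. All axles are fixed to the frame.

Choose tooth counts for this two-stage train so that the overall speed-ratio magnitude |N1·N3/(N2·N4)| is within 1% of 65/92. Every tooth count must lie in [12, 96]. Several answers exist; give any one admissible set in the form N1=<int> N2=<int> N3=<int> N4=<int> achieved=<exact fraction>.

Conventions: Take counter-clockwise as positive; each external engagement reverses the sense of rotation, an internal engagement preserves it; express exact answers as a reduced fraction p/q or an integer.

N1=13 N2=12 N3=15 N4=23 achieved=65/92

2-stage fixed-axis compound train for ratio 65/92
target = 65/92 in lowest terms: an exact hit needs N1·N3 = k·65 and N2·N4 = k·92 for one integer k, every count in [12, 96]; additionally prefer no 1:1 stage (N1 ≠ N2, N3 ≠ N4)
k = 1…2: no 1:1-free in-range split of k·65 and k·92 into factor pairs; take k = 3
k = 3: N1·N3 = 195 = 13·15, N2·N4 = 276 = 12·23
achieved = 13·15/(12·23) = 65/92; |achieved − target| = 0 ≤ 13/1840 ✓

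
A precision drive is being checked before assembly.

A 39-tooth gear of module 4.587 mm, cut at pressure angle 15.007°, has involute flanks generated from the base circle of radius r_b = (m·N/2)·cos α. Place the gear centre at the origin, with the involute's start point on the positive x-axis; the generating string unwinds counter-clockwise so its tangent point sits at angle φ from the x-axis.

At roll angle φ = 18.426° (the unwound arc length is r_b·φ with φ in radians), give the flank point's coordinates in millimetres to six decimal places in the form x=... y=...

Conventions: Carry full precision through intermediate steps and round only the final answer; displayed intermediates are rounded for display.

x=90.748659 y=0.947979

recognized (one wheel, involute flank): single-mesh tooth geometry, m = 4.587, N = 39
pitch radius r_p = m·N/2 = 4.587·39/2 = 89.446500
base radius r_b = r_p·cos α = 89.446500·cos 15.007° = 86.395855
roll angle φ = 18.426° = 0.32159437 rad
x = r_b·(cos φ + φ·sin φ) = 90.748659
y = r_b·(sin φ − φ·cos φ) = 0.947979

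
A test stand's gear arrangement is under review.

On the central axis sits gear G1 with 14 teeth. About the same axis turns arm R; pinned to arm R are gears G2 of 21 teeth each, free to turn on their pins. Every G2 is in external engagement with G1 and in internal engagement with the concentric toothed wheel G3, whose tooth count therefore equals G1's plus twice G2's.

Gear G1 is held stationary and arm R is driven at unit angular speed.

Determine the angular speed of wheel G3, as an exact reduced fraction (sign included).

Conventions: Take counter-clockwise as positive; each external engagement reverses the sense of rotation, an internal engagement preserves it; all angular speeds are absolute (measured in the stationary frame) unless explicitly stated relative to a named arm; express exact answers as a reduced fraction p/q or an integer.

class = planetary set [G3 = 14+2·21 = 56; Willis about the carrier]
ring teeth: 14 + 2·21 = 56
14(ω_sun−ω_arm) = −56(ω_ring−ω_arm),  ω_sun = 0, ω_arm = 1
ω_ring = 1 − (14/56)(0−1) = 5/4
exact speed ratio = 5/4

5/4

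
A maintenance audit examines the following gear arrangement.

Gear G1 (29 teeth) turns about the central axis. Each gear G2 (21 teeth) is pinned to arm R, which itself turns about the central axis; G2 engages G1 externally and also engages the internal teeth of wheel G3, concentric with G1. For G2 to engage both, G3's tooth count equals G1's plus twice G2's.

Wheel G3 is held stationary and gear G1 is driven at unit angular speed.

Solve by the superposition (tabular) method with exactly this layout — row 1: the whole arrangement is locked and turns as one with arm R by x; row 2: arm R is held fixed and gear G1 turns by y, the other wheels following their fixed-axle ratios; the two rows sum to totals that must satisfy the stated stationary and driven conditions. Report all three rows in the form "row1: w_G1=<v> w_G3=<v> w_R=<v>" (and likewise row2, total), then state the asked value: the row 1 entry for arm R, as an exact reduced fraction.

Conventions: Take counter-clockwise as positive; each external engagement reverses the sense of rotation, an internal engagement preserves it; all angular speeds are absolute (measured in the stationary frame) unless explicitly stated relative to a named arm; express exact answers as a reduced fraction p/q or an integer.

row1: w_G1=29/100 w_G3=29/100 w_R=29/100
row2: w_G1=71/100 w_G3=-29/100 w_R=0
total: w_G1=1 w_G3=0 w_R=29/100
asked value: 29/100

recognized (axles ride arm R): planetary set, 29/21/71 teeth
row 1: whole set turns with the arm by x
superposition row 2 [arm held]: sun y, ring −(29/71)·y, arm 0
boundary: total ω_ring = x − (29/71)·y = 0 and total ω_sun = x + y = 1  ⇒  y = 71/100, x = 29/100
row 2 ring = −(29/71)·71/100 = -29/100
totals (row 1 + row 2): sun 29/100 + 71/100 = 1, ring 29/100 + (-29/100) = 0, arm 29/100 + 0 = 29/100
asked cell (row1, arm) = 29/100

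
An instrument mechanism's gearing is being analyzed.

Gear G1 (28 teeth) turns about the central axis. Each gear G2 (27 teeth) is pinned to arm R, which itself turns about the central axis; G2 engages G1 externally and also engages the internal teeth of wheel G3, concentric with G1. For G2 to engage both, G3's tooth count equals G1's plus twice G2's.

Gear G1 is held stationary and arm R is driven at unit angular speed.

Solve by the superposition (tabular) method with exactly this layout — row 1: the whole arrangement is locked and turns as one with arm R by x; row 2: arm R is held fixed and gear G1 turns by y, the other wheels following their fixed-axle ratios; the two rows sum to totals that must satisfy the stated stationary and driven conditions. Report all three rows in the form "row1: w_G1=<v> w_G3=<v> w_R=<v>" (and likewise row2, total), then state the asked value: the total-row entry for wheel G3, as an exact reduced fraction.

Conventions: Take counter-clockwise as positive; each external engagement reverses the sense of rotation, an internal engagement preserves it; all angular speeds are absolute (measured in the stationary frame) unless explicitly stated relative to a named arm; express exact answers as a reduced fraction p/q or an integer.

class = planetary set [G3 = 28+2·27 = 82; Willis about the carrier]
row 1 — lock + rotate with arm: ω_sun = ω_ring = ω_arm = x
row 2 — arm fixed, fixed-axis ratios: sun y, ring −(28/82)·y, arm 0
boundary: total ω_sun = x + y = 0 and total ω_arm = x = 1  ⇒  y = -1, x = 1
row 2 ring = −(28/82)·(-1) = 14/41
totals (row 1 + row 2): sun 1 + (-1) = 0, ring 1 + 14/41 = 55/41, arm 1 + 0 = 1
asked cell (total, ring) = 55/41

row1: w_G1=1 w_G3=1 w_R=1
row2: w_G1=-1 w_G3=14/41 w_R=0
total: w_G1=0 w_G3=55/41 w_R=1
asked value: 55/41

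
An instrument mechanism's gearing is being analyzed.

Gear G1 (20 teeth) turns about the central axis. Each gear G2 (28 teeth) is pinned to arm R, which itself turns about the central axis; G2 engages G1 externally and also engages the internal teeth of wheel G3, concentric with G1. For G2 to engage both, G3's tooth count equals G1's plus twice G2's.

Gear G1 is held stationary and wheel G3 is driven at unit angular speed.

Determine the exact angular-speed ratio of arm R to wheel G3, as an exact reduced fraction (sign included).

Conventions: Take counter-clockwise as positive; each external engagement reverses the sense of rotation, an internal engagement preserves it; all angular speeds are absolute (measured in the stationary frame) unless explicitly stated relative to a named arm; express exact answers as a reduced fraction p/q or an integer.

19/24

class = planetary set [G3 = 20+2·28 = 76; Willis about the carrier]
ring teeth: 20 + 2·28 = 76
20(ω_sun−ω_arm) = −76(ω_ring−ω_arm),  ω_sun = 0, ω_ring = 1
20(0−ω_arm) = −76(1−ω_arm)  ⇒  96·ω_arm = 76  ⇒  ω_arm = 19/24
ω_out/ω_in = 19/24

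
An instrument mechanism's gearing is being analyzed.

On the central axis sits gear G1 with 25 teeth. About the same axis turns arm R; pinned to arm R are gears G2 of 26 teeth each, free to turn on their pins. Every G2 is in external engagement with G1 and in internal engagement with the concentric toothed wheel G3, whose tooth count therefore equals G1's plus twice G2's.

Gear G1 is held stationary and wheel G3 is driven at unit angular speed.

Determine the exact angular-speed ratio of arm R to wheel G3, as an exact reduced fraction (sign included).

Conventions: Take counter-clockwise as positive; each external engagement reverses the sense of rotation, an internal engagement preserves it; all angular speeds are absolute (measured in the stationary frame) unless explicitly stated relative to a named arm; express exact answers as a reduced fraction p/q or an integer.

77/102

class = planetary set [G3 = 25+2·26 = 77; Willis about the carrier]
ring teeth: 25 + 2·26 = 77
25(ω_sun−ω_arm) = −77(ω_ring−ω_arm),  ω_sun = 0, ω_ring = 1
25(0−ω_arm) = −77(1−ω_arm)  ⇒  102·ω_arm = 77  ⇒  ω_arm = 77/102
ω_out/ω_in = 77/102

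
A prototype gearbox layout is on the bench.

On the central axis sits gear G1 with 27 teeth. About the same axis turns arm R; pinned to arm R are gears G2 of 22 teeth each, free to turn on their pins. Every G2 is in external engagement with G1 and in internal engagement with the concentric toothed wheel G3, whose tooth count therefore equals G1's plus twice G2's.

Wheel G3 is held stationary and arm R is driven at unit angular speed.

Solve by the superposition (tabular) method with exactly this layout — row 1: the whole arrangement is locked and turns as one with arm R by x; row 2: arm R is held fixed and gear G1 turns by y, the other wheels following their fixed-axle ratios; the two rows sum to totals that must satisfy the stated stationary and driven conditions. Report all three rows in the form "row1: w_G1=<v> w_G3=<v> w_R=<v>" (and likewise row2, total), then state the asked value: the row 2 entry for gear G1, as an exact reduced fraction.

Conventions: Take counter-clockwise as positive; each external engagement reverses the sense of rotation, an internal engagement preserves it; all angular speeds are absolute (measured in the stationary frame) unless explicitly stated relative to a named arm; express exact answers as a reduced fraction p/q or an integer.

topology: planetary set — G1 27T / G2 22T / G3 71T, arm = carrier (Willis)
row 1 — lock + rotate with arm: ω_sun = ω_ring = ω_arm = x
row 2: sun turns y, ring = −(27/71)·y, arm 0
boundary: total ω_ring = x − (27/71)·y = 0 and total ω_arm = x = 1  ⇒  y = 71/27, x = 1
row 2 ring = −(27/71)·71/27 = -1
totals (row 1 + row 2): sun 1 + 71/27 = 98/27, ring 1 + (-1) = 0, arm 1 + 0 = 1
asked cell (row2, sun) = 71/27

row1: w_G1=1 w_G3=1 w_R=1
row2: w_G1=71/27 w_G3=-1 w_R=0
total: w_G1=98/27 w_G3=0 w_R=1
asked value: 71/27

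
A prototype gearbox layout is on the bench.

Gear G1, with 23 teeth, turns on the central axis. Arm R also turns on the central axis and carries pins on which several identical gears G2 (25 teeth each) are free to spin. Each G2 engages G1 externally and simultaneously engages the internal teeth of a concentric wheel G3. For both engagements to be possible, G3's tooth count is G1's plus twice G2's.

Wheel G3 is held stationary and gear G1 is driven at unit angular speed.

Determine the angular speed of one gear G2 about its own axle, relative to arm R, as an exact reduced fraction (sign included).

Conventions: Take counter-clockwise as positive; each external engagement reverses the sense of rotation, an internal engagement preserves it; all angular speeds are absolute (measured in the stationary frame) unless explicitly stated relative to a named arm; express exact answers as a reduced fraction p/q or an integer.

-1679/2400

planetary set (23T centre, 25T on arm, 73T internal) — Willis relation
ring teeth: 23 + 2·25 = 73
23(ω_sun−ω_arm) = −73(ω_ring−ω_arm),  ω_ring = 0, ω_sun = 1
23(1−ω_arm) = −73(0−ω_arm)  ⇒  96·ω_arm = 23  ⇒  ω_arm = 23/96
sun–planet mesh: 23·(1−23/96) = −25·(ω_p−ω_arm)  ⇒  ω_p−ω_arm = -1679/2400
exact speed ratio = -1679/2400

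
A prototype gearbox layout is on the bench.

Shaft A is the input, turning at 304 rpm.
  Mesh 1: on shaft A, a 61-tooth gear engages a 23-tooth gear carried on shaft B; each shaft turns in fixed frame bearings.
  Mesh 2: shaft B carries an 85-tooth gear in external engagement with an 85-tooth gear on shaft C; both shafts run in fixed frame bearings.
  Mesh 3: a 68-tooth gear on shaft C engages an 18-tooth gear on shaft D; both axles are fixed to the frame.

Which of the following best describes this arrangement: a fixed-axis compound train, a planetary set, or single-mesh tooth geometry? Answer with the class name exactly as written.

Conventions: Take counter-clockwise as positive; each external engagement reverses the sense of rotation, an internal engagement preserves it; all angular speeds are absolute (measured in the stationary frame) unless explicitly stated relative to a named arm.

class = fixed-axis compound train [3 meshes; 3 ratios multiply, 3 sense flips]
classification: fixed-axis compound train

fixed-axis compound train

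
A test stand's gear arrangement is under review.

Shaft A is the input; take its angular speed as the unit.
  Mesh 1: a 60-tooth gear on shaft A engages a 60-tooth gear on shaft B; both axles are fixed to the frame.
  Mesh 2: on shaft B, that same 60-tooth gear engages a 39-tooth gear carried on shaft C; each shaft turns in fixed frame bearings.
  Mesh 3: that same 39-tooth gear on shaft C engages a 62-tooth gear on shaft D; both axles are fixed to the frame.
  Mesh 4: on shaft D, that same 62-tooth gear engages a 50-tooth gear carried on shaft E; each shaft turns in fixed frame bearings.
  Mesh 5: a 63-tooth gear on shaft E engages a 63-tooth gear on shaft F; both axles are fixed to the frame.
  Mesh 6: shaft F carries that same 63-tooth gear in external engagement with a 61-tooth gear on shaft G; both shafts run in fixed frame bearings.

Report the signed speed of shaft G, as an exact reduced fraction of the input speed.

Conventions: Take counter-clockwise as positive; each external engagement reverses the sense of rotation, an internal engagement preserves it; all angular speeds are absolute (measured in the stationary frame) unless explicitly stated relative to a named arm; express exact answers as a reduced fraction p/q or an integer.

6-mesh fixed-axis compound train (all bearings frame-fixed)
mesh 1 [60T→60T]: |ω|/ω_in = 1×60/60 = 1, sense flips to −
mesh 2 [60T→39T]: |ω|/ω_in = 1×60/39 = 20/13, sense flips to +
mesh 3 [39T→62T]: |ω|/ω_in = (20/13)×39/62 = 30/31, sense flips to −
mesh 4 [62T→50T]: |ω|/ω_in = (30/31)×62/50 = 6/5, sense flips to +
mesh 5 [63T→63T]: |ω|/ω_in = (6/5)×63/63 = 6/5, sense flips to −
mesh 6 [63T→61T]: |ω|/ω_in = (6/5)×63/61 = 378/305, sense flips to +
signed output speed (× input speed) = 378/305

378/305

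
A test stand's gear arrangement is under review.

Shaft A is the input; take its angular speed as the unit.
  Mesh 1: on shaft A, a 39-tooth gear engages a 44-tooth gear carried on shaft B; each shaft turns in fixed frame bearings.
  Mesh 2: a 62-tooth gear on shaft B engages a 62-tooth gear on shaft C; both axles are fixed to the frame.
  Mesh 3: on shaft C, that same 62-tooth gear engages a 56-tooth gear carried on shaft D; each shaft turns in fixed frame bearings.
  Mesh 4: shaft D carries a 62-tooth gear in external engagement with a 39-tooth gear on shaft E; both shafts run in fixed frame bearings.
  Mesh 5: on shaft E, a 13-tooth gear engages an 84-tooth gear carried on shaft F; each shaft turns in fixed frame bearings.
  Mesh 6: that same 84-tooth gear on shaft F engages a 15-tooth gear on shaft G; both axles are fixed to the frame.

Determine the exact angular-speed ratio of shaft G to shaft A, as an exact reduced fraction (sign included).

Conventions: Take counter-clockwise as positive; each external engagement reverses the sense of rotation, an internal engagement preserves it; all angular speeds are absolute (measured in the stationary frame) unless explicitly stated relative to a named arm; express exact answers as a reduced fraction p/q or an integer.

class = fixed-axis compound train [6 meshes; 6 ratios multiply, 6 sense flips]
mesh 1 [39T→44T]: running ratio 39/44, sense −
mesh 2 [62T→62T]: running ratio 39/44, sense +
mesh 3 [62T→56T]: running ratio 1209/1232, sense −
mesh 4 [62T→39T]: running ratio 961/616, sense +
mesh 5 [13T→84T]: running ratio 12493/51744, sense −
mesh 6 [84T→15T]: running ratio 12493/9240, sense +
ω_out/ω_in = 12493/9240

12493/9240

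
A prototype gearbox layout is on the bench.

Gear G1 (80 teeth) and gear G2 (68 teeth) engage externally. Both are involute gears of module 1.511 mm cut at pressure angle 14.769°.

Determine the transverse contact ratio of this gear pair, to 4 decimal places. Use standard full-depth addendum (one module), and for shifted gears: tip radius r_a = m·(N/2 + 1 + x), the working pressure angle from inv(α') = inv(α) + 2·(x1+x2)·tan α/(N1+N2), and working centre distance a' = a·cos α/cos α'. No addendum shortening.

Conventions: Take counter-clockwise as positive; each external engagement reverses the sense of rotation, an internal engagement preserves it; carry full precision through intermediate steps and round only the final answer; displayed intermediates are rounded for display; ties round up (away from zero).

recognized (one external pair, fixed centres): single-mesh tooth geometry, m = 1.511, N1 = 80, N2 = 68
base radii: r_b1 = 58.443150, r_b2 = 49.676678
tip radii: r_a1 = 61.951000, r_a2 = 52.885000
no profile shift: α' = α, a' = a
action lengths: √(r_a1²−r_b1²) = 20.550537, √(r_a2²−r_b2²) = 18.139760
base pitch p_b = π·m·cos α = 4.590114
CR = (20.550537 + 18.139760 − 111.814000·sin 14.76900°)/4.590114 = 2.219200
contact ratio ≈ 2.2192

2.2192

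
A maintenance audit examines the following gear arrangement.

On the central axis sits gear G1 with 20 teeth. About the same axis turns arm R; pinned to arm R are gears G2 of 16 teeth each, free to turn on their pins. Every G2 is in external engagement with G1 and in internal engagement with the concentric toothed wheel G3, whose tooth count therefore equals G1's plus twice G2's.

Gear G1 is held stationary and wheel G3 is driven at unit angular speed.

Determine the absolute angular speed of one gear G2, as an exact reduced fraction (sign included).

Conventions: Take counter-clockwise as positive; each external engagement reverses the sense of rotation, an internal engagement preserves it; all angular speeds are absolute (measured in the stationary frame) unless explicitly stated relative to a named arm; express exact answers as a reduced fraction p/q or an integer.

13/8

topology: planetary set — G1 20T / G2 16T / G3 52T, arm = carrier (Willis)
ring teeth: 20 + 2·16 = 52
20(ω_sun−ω_arm) = −52(ω_ring−ω_arm),  ω_sun = 0, ω_ring = 1
20(0−ω_arm) = −52(1−ω_arm)  ⇒  72·ω_arm = 52  ⇒  ω_arm = 13/18
sun–planet mesh: 20·(0−13/18) = −16·(ω_p−ω_arm)  ⇒  ω_p−ω_arm = 65/72
ω_p = 13/18 + 65/72 = 13/8
exact speed ratio = 13/8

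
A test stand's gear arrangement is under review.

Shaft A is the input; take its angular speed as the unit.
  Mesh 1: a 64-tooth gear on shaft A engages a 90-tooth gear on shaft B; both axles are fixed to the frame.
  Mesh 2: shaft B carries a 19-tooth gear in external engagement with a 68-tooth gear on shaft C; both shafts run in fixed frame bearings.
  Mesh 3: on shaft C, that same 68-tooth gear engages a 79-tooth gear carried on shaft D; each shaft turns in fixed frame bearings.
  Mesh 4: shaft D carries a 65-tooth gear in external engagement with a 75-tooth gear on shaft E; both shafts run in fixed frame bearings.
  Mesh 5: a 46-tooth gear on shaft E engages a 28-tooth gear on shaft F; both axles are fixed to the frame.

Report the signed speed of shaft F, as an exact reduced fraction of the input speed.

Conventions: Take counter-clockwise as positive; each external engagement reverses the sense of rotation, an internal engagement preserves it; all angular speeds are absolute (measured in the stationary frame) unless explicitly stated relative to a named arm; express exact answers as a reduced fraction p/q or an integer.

-90896/373275

5-mesh fixed-axis compound train (all bearings frame-fixed)
mesh 1 [64T→90T]: |ω|/ω_in = 1×64/90 = 32/45, sense flips to −
mesh 2 [19T→68T]: |ω|/ω_in = (32/45)×19/68 = 152/765, sense flips to +
mesh 3 [68T→79T]: |ω|/ω_in = (152/765)×68/79 = 608/3555, sense flips to −
mesh 4 [65T→75T]: |ω|/ω_in = (608/3555)×65/75 = 7904/53325, sense flips to +
mesh 5 [46T→28T]: |ω|/ω_in = (7904/53325)×46/28 = 90896/373275, sense flips to −
signed output speed (× input speed) = -90896/373275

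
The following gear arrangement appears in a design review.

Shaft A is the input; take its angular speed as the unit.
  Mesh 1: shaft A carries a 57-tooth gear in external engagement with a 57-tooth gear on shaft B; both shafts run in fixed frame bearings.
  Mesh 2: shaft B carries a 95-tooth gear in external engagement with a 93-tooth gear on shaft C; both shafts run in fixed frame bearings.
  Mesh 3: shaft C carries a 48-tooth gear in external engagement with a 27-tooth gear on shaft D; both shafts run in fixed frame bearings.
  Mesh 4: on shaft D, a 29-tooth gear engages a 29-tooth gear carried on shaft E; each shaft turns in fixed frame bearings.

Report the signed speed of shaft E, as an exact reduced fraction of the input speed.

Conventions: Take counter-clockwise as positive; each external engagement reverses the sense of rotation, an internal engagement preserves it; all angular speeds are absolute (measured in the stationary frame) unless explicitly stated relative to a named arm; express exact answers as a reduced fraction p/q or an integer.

1520/837

4-mesh fixed-axis compound train (all bearings frame-fixed)
mesh 1 [57T→57T]: |ω|/ω_in = 1×57/57 = 1, sense flips to −
mesh 2 [95T→93T]: |ω|/ω_in = 1×95/93 = 95/93, sense flips to +
mesh 3 [48T→27T]: |ω|/ω_in = (95/93)×48/27 = 1520/837, sense flips to −
mesh 4 [29T→29T]: |ω|/ω_in = (1520/837)×29/29 = 1520/837, sense flips to +
signed output speed (× input speed) = 1520/837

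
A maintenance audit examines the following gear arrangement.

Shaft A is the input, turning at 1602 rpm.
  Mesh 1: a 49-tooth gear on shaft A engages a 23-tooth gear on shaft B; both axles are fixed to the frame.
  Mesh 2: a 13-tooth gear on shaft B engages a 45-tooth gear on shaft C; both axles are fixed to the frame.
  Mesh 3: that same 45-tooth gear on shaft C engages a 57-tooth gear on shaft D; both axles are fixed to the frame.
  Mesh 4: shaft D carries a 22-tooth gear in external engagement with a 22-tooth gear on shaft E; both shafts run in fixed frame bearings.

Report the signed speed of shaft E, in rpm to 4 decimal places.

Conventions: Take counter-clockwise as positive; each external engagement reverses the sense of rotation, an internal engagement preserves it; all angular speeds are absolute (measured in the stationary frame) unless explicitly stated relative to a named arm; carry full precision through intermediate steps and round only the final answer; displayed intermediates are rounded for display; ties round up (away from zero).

recognized (5 fixed axles, 4 meshes): fixed-axis compound train
mesh 1 [49T→23T]: ω = 1602.0000×49/23 = 3412.9565 rpm, sense flips to −
mesh 2 [13T→45T]: ω = 3412.9565×13/45 = 985.9652 rpm, sense flips to +
mesh 3 [45T→57T]: ω = 985.9652×45/57 = 778.3936 rpm, sense flips to −
mesh 4 [22T→22T]: ω = 778.3936×22/22 = 778.3936 rpm, sense flips to +
signed output speed = +778.3936 rpm

+778.3936 rpm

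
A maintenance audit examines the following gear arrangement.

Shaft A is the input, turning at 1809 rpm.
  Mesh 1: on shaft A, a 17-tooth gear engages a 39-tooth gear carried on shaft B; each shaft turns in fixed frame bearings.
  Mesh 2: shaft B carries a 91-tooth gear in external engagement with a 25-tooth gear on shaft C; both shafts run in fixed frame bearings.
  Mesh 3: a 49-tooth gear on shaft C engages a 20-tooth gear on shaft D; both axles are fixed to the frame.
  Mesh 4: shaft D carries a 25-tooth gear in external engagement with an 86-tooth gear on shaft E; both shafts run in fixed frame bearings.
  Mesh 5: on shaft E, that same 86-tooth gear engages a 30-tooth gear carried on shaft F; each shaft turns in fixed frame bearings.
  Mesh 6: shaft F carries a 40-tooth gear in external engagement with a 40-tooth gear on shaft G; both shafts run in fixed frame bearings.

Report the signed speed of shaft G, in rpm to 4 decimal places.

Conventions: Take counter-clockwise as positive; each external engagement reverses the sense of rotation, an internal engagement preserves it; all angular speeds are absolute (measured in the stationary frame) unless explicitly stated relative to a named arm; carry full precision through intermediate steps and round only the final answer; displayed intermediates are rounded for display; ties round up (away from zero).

+5860.1550 rpm

recognized (7 fixed axles, 6 meshes): fixed-axis compound train
mesh 1 [17T→39T]: ω = 1809.0000×17/39 = 788.5385 rpm, sense flips to −
mesh 2 [91T→25T]: ω = 788.5385×91/25 = 2870.2800 rpm, sense flips to +
mesh 3 [49T→20T]: ω = 2870.2800×49/20 = 7032.1860 rpm, sense flips to −
mesh 4 [25T→86T]: ω = 7032.1860×25/86 = 2044.2401 rpm, sense flips to +
mesh 5 [86T→30T]: ω = 2044.2401×86/30 = 5860.1550 rpm, sense flips to −
mesh 6 [40T→40T]: ω = 5860.1550×40/40 = 5860.1550 rpm, sense flips to +
signed output speed = +5860.1550 rpm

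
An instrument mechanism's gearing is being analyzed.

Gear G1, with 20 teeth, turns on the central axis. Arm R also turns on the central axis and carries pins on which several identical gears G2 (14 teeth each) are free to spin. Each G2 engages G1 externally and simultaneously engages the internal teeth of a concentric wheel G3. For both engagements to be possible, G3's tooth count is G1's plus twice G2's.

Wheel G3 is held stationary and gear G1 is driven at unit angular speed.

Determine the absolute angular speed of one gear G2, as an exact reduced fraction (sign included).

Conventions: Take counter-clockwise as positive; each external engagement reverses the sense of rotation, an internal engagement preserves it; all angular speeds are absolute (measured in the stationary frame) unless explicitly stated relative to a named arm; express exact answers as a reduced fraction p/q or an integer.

-5/7

planetary set (20T centre, 14T on arm, 48T internal) — Willis relation
ring teeth: 20 + 2·14 = 48
20(ω_sun−ω_arm) = −48(ω_ring−ω_arm),  ω_ring = 0, ω_sun = 1
20(1−ω_arm) = −48(0−ω_arm)  ⇒  68·ω_arm = 20  ⇒  ω_arm = 5/17
sun–planet mesh: 20·(1−5/17) = −14·(ω_p−ω_arm)  ⇒  ω_p−ω_arm = -120/119
ω_p = 5/17 − 120/119 = -5/7
exact speed ratio = -5/7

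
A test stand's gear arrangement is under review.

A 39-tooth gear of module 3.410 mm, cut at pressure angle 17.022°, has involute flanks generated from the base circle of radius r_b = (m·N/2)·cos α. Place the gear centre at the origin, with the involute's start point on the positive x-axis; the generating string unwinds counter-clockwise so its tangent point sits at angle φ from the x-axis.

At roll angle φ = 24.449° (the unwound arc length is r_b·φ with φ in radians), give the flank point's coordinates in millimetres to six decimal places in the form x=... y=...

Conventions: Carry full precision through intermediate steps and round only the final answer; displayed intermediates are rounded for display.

topology: single-mesh involute geometry — m = 3.410, N = 39
pitch radius r_p = m·N/2 = 3.410·39/2 = 66.495000
base radius r_b = r_p·cos α = 66.495000·cos 17.022° = 63.582015
roll angle φ = 24.449° = 0.42671555 rad
x = r_b·(cos φ + φ·sin φ) = 69.109861
y = r_b·(sin φ − φ·cos φ) = 1.616962

x=69.109861 y=1.616962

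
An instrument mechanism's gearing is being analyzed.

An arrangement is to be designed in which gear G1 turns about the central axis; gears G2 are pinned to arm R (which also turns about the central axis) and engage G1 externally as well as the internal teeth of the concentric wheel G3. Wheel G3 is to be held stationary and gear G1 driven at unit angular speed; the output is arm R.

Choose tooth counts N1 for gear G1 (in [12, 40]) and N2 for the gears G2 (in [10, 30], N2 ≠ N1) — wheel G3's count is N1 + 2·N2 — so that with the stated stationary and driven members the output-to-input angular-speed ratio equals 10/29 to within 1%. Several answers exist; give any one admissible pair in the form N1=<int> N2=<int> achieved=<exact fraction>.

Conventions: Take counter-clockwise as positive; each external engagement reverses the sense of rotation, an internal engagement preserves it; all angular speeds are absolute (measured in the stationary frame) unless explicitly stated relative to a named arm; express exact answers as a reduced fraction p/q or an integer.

N1=40 N2=18 achieved=10/29

design class (target 10/29): planetary set
Willis with ω_ring = 0: ω_arm/ω_sun = N1/(N1+N3); set equal to 10/29  ⇒  N3/N1 = 1/(10/29) − 1 = 19/10
N3 = N1 + 2·N2  ⇒  N2/N1 = (N3/N1 − 1)/2 = (19/10 − 1)/2 = 9/20
smallest multiple with N1 ≥ 12 and N2 ≥ 10: k = 2  ⇒  N1 = 2·20 = 40, N2 = 2·9 = 18 (N1 ≤ 40, N2 ≤ 30, N2 ≠ N1 ✓), N3 = 40 + 2·18 = 76
check: N1/(N1+N3) with N1 = 40, N3 = 76 gives 10/29; |achieved − target| = 0 ≤ 1/290 ✓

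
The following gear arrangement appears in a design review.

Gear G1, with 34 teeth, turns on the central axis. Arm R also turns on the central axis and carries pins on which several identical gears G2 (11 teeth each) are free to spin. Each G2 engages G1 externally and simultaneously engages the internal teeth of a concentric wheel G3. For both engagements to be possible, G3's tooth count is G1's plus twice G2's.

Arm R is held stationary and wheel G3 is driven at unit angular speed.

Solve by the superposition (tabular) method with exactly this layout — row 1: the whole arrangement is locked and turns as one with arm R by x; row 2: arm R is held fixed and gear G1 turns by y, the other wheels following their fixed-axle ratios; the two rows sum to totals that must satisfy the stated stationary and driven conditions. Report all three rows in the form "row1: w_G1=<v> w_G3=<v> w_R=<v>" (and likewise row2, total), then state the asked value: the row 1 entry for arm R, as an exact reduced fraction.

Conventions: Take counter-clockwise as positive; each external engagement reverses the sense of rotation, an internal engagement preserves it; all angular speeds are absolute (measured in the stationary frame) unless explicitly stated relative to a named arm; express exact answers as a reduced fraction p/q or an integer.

planetary set (34T centre, 11T on arm, 56T internal) — Willis relation
row 1: whole set turns with the arm by x
superposition row 2 [arm held]: sun y, ring −(34/56)·y, arm 0
boundary: total ω_arm = x = 0 and total ω_ring = x − (34/56)·y = 1  ⇒  y = -28/17, x = 0
row 2 ring = −(34/56)·(-28/17) = 1
totals (row 1 + row 2): sun 0 + (-28/17) = -28/17, ring 0 + 1 = 1, arm 0 + 0 = 0
asked cell (row1, arm) = 0

row1: w_G1=0 w_G3=0 w_R=0
row2: w_G1=-28/17 w_G3=1 w_R=0
total: w_G1=-28/17 w_G3=1 w_R=0
asked value: 0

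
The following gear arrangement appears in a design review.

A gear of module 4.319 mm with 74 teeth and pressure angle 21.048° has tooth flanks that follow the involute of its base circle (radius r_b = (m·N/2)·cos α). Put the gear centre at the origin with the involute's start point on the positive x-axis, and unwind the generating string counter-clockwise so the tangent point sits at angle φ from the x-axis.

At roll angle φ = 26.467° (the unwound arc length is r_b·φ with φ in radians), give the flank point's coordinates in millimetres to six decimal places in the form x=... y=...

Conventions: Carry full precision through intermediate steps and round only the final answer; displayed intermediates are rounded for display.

recognized (one wheel, involute flank): single-mesh tooth geometry, m = 4.319, N = 74
pitch radius r_p = m·N/2 = 4.319·74/2 = 159.803000
base radius r_b = r_p·cos α = 159.803000·cos 21.048° = 149.140924
roll angle φ = 26.467° = 0.46193629 rad
x = r_b·(cos φ + φ·sin φ) = 164.214303
y = r_b·(sin φ − φ·cos φ) = 4.796519

x=164.214303 y=4.796519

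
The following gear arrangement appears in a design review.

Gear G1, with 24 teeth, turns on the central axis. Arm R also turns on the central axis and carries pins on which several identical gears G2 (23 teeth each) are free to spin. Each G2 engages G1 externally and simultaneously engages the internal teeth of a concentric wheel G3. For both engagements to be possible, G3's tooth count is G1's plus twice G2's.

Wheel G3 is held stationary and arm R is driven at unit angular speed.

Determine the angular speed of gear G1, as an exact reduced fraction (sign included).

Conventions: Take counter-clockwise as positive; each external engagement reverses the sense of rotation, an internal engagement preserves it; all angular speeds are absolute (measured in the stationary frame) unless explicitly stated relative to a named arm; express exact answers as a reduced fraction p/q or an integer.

47/12

planetary set (24T centre, 23T on arm, 70T internal) — Willis relation
ring teeth: 24 + 2·23 = 70
24(ω_sun−ω_arm) = −70(ω_ring−ω_arm),  ω_ring = 0, ω_arm = 1
ω_sun = 1 − (70/24)(0−1) = 47/12
exact speed ratio = 47/12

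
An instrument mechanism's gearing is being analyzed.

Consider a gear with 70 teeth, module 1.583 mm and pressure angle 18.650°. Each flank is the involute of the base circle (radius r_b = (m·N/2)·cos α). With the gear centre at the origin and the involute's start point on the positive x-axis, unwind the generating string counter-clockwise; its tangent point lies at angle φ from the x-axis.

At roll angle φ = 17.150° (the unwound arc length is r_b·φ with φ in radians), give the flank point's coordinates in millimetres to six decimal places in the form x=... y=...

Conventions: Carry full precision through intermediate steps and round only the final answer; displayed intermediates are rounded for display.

x=54.794925 y=0.465083

recognized (one wheel, involute flank): single-mesh tooth geometry, m = 1.583, N = 70
pitch radius r_p = m·N/2 = 1.583·70/2 = 55.405000
base radius r_b = r_p·cos α = 55.405000·cos 18.650° = 52.495667
roll angle φ = 17.150° = 0.29932397 rad
x = r_b·(cos φ + φ·sin φ) = 54.794925
y = r_b·(sin φ − φ·cos φ) = 0.465083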